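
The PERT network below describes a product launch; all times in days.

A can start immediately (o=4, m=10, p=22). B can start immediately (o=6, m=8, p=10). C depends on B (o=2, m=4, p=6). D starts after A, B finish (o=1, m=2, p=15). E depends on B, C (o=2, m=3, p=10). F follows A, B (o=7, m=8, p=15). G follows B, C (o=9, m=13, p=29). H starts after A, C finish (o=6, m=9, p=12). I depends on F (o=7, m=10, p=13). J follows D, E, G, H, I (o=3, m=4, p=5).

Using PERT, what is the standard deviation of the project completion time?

te_A = (4 + 4·10 + 22)/6 = 66/6 = 11; σ²_A = ((22−4)/6)² = 9.000
te_B = (6 + 4·8 + 10)/6 = 48/6 = 8; σ²_B = ((10−6)/6)² = 0.444
te_C = (2 + 4·4 + 6)/6 = 24/6 = 4; σ²_C = ((6−2)/6)² = 0.444
te_D = (1 + 4·2 + 15)/6 = 24/6 = 4; σ²_D = ((15−1)/6)² = 5.444
te_E = (2 + 4·3 + 10)/6 = 24/6 = 4; σ²_E = ((10−2)/6)² = 1.778
te_F = (7 + 4·8 + 15)/6 = 54/6 = 9; σ²_F = ((15−7)/6)² = 1.778
te_G = (9 + 4·13 + 29)/6 = 90/6 = 15; σ²_G = ((29−9)/6)² = 11.111
te_H = (6 + 4·9 + 12)/6 = 54/6 = 9; σ²_H = ((12−6)/6)² = 1.000
te_I = (7 + 4·10 + 13)/6 = 60/6 = 10; σ²_I = ((13−7)/6)² = 1.000
te_J = (3 + 4·4 + 5)/6 = 24/6 = 4; σ²_J = ((5−3)/6)² = 0.111

Forward pass:
ES_A = 0; EF_A = 11
ES_B = 0; EF_B = 8
ES_C = 8; EF_C = 8+4 = 12
ES_D = max(EF_A=11, EF_B=8) = 11; EF_D = 11+4 = 15
ES_E = max(EF_B=8, EF_C=12) = 12; EF_E = 12+4 = 16
ES_F = max(EF_A=11, EF_B=8) = 11; EF_F = 11+9 = 20
ES_G = max(EF_B=8, EF_C=12) = 12; EF_G = 12+15 = 27
ES_H = max(EF_A=11, EF_C=12) = 12; EF_H = 12+9 = 21
ES_I = 20; EF_I = 20+10 = 30
ES_J = max(EF_D=15, EF_E=16, EF_G=27, EF_H=21, EF_I=30) = 30; EF_J = 30+4 = 34
Expected project duration μ = 34 days. Critical path: A → F → I → J.

Variance along critical path = 9.000 + 1.778 + 1.000 + 0.111 = 11.889
σ = √11.889 = 3.448 days

3.45 days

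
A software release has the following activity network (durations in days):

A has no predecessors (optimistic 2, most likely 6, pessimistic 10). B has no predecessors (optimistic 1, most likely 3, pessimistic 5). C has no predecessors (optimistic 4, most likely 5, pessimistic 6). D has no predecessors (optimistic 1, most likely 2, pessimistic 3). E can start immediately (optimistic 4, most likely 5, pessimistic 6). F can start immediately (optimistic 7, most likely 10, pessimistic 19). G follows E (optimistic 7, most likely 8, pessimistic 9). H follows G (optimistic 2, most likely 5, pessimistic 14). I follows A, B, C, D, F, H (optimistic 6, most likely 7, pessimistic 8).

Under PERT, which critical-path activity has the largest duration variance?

H

te_A = (2 + 4·6 + 10)/6 = 36/6 = 6; σ²_A = ((10−2)/6)² = 1.778
te_B = (1 + 4·3 + 5)/6 = 18/6 = 3; σ²_B = ((5−1)/6)² = 0.444
te_C = (4 + 4·5 + 6)/6 = 30/6 = 5; σ²_C = ((6−4)/6)² = 0.111
te_D = (1 + 4·2 + 3)/6 = 12/6 = 2; σ²_D = ((3−1)/6)² = 0.111
te_E = (4 + 4·5 + 6)/6 = 30/6 = 5; σ²_E = ((6−4)/6)² = 0.111
te_F = (7 + 4·10 + 19)/6 = 66/6 = 11; σ²_F = ((19−7)/6)² = 4.000
te_G = (7 + 4·8 + 9)/6 = 48/6 = 8; σ²_G = ((9−7)/6)² = 0.111
te_H = (2 + 4·5 + 14)/6 = 36/6 = 6; σ²_H = ((14−2)/6)² = 4.000
te_I = (6 + 4·7 + 8)/6 = 42/6 = 7; σ²_I = ((8−6)/6)² = 0.111

Forward pass:
ES_A = 0; EF_A = 6
ES_B = 0; EF_B = 3
ES_C = 0; EF_C = 5
ES_D = 0; EF_D = 2
ES_E = 0; EF_E = 5
ES_F = 0; EF_F = 11
ES_G = 5; EF_G = 5+8 = 13
ES_H = 13; EF_H = 13+6 = 19
ES_I = max(EF_A=6, EF_B=3, EF_C=5, EF_D=2, EF_F=11, EF_H=19) = 19; EF_I = 19+7 = 26
Expected project duration μ = 26 days. Critical path: E → G → H → I.

Variances on critical path: σ²_E=0.111, σ²_G=0.111, σ²_H=4.000, σ²_I=0.111.
Largest is σ²_H = 4.000.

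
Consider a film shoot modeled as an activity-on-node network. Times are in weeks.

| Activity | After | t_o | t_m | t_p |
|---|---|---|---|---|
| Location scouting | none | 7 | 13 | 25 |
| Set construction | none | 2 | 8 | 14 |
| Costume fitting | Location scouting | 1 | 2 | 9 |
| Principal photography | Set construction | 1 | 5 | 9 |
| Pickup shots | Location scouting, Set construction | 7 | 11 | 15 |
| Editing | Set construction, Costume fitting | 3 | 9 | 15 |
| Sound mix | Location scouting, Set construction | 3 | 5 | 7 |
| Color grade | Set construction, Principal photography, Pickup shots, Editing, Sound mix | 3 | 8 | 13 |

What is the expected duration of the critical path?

te_Location scouting = (7 + 4·13 + 25)/6 = 84/6 = 14
te_Set construction = (2 + 4·8 + 14)/6 = 48/6 = 8
te_Costume fitting = (1 + 4·2 + 9)/6 = 18/6 = 3
te_Principal photography = (1 + 4·5 + 9)/6 = 30/6 = 5
te_Pickup shots = (7 + 4·11 + 15)/6 = 66/6 = 11
te_Editing = (3 + 4·9 + 15)/6 = 54/6 = 9
te_Sound mix = (3 + 4·5 + 7)/6 = 30/6 = 5
te_Color grade = (3 + 4·8 + 13)/6 = 48/6 = 8

Forward pass:
ES_Location scouting = 0; EF_Location scouting = 14
ES_Set construction = 0; EF_Set construction = 8
ES_Costume fitting = 14; EF_Costume fitting = 14+3 = 17
ES_Principal photography = 8; EF_Principal photography = 8+5 = 13
ES_Pickup shots = max(EF_Location scouting=14, EF_Set construction=8) = 14; EF_Pickup shots = 14+11 = 25
ES_Editing = max(EF_Set construction=8, EF_Costume fitting=17) = 17; EF_Editing = 17+9 = 26
ES_Sound mix = max(EF_Location scouting=14, EF_Set construction=8) = 14; EF_Sound mix = 14+5 = 19
ES_Color grade = max(EF_Set construction=8, EF_Principal photography=13, EF_Pickup shots=25, EF_Editing=26, EF_Sound mix=19) = 26; EF_Color grade = 26+8 = 34
Expected project duration μ = 34 weeks. Critical path: Location scouting → Costume fitting → Editing → Color grade.

34 weeks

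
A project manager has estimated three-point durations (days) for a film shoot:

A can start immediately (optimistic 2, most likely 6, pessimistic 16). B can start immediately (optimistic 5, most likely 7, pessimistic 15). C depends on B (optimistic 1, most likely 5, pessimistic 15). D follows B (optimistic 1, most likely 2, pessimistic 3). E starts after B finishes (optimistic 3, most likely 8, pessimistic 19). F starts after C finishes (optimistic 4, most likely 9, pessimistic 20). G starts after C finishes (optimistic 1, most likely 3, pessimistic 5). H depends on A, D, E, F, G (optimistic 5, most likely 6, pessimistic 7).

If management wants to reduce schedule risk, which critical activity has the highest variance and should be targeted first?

F

te_A = (2 + 4·6 + 16)/6 = 42/6 = 7; σ²_A = ((16−2)/6)² = 5.444
te_B = (5 + 4·7 + 15)/6 = 48/6 = 8; σ²_B = ((15−5)/6)² = 2.778
te_C = (1 + 4·5 + 15)/6 = 36/6 = 6; σ²_C = ((15−1)/6)² = 5.444
te_D = (1 + 4·2 + 3)/6 = 12/6 = 2; σ²_D = ((3−1)/6)² = 0.111
te_E = (3 + 4·8 + 19)/6 = 54/6 = 9; σ²_E = ((19−3)/6)² = 7.111
te_F = (4 + 4·9 + 20)/6 = 60/6 = 10; σ²_F = ((20−4)/6)² = 7.111
te_G = (1 + 4·3 + 5)/6 = 18/6 = 3; σ²_G = ((5−1)/6)² = 0.444
te_H = (5 + 4·6 + 7)/6 = 36/6 = 6; σ²_H = ((7−5)/6)² = 0.111

Forward pass:
ES_A = 0; EF_A = 7
ES_B = 0; EF_B = 8
ES_C = 8; EF_C = 8+6 = 14
ES_D = 8; EF_D = 8+2 = 10
ES_E = 8; EF_E = 8+9 = 17
ES_F = 14; EF_F = 14+10 = 24
ES_G = 14; EF_G = 14+3 = 17
ES_H = max(EF_A=7, EF_D=10, EF_E=17, EF_F=24, EF_G=17) = 24; EF_H = 24+6 = 30
Expected project duration μ = 30 days. Critical path: B → C → F → H.

Variances on critical path: σ²_B=2.778, σ²_C=5.444, σ²_F=7.111, σ²_H=0.111.
Largest is σ²_F = 7.111.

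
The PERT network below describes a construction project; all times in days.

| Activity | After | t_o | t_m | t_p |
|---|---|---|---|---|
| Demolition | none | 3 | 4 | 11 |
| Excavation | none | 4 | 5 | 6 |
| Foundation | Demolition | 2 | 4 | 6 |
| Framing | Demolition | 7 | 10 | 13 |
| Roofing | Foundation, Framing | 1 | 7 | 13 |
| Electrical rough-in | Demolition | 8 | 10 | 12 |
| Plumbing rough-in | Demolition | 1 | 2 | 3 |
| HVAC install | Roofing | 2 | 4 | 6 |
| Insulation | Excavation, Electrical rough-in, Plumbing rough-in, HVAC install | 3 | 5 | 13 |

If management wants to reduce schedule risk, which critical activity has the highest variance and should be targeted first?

Roofing

te_Demolition = (3 + 4·4 + 11)/6 = 30/6 = 5; σ²_Demolition = ((11−3)/6)² = 1.778
te_Excavation = (4 + 4·5 + 6)/6 = 30/6 = 5; σ²_Excavation = ((6−4)/6)² = 0.111
te_Foundation = (2 + 4·4 + 6)/6 = 24/6 = 4; σ²_Foundation = ((6−2)/6)² = 0.444
te_Framing = (7 + 4·10 + 13)/6 = 60/6 = 10; σ²_Framing = ((13−7)/6)² = 1.000
te_Roofing = (1 + 4·7 + 13)/6 = 42/6 = 7; σ²_Roofing = ((13−1)/6)² = 4.000
te_Electrical rough-in = (8 + 4·10 + 12)/6 = 60/6 = 10; σ²_Electrical rough-in = ((12−8)/6)² = 0.444
te_Plumbing rough-in = (1 + 4·2 + 3)/6 = 12/6 = 2; σ²_Plumbing rough-in = ((3−1)/6)² = 0.111
te_HVAC install = (2 + 4·4 + 6)/6 = 24/6 = 4; σ²_HVAC install = ((6−2)/6)² = 0.444
te_Insulation = (3 + 4·5 + 13)/6 = 36/6 = 6; σ²_Insulation = ((13−3)/6)² = 2.778

Forward pass:
ES_Demolition = 0; EF_Demolition = 5
ES_Excavation = 0; EF_Excavation = 5
ES_Foundation = 5; EF_Foundation = 5+4 = 9
ES_Framing = 5; EF_Framing = 5+10 = 15
ES_Roofing = max(EF_Foundation=9, EF_Framing=15) = 15; EF_Roofing = 15+7 = 22
ES_Electrical rough-in = 5; EF_Electrical rough-in = 5+10 = 15
ES_Plumbing rough-in = 5; EF_Plumbing rough-in = 5+2 = 7
ES_HVAC install = 22; EF_HVAC install = 22+4 = 26
ES_Insulation = max(EF_Excavation=5, EF_Electrical rough-in=15, EF_Plumbing rough-in=7, EF_HVAC install=26) = 26; EF_Insulation = 26+6 = 32
Expected project duration μ = 32 days. Critical path: Demolition → Framing → Roofing → HVAC install → Insulation.

Variances on critical path: σ²_Demolition=1.778, σ²_Framing=1.000, σ²_Roofing=4.000, σ²_HVAC install=0.444, σ²_Insulation=2.778.
Largest is σ²_Roofing = 4.000.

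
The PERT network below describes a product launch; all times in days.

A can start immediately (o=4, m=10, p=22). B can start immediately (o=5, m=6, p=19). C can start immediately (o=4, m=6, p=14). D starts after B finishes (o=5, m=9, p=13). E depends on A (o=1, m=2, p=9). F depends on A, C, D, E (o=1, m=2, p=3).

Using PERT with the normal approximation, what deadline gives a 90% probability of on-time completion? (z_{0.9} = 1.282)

22.5 days

te_A = (4 + 4·10 + 22)/6 = 66/6 = 11; σ²_A = ((22−4)/6)² = 9.000
te_B = (5 + 4·6 + 19)/6 = 48/6 = 8; σ²_B = ((19−5)/6)² = 5.444
te_C = (4 + 4·6 + 14)/6 = 42/6 = 7; σ²_C = ((14−4)/6)² = 2.778
te_D = (5 + 4·9 + 13)/6 = 54/6 = 9; σ²_D = ((13−5)/6)² = 1.778
te_E = (1 + 4·2 + 9)/6 = 18/6 = 3; σ²_E = ((9−1)/6)² = 1.778
te_F = (1 + 4·2 + 3)/6 = 12/6 = 2; σ²_F = ((3−1)/6)² = 0.111

Forward pass:
ES_A = 0; EF_A = 11
ES_B = 0; EF_B = 8
ES_C = 0; EF_C = 7
ES_D = 8; EF_D = 8+9 = 17
ES_E = 11; EF_E = 11+3 = 14
ES_F = max(EF_A=11, EF_C=7, EF_D=17, EF_E=14) = 17; EF_F = 17+2 = 19
Expected project duration μ = 19 days. Critical path: B → D → F.

Variance along critical path = 5.444 + 1.778 + 0.111 = 7.333; σ = 2.708 days.
D = μ + z·σ = 19 + 1.282·2.708 = 22.5 days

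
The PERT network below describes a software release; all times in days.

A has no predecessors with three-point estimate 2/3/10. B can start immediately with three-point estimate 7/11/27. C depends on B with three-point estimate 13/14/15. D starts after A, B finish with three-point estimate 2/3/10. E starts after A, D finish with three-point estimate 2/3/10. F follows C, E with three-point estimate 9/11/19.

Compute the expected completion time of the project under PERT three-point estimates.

te_A = (2 + 4·3 + 10)/6 = 24/6 = 4
te_B = (7 + 4·11 + 27)/6 = 78/6 = 13
te_C = (13 + 4·14 + 15)/6 = 84/6 = 14
te_D = (2 + 4·3 + 10)/6 = 24/6 = 4
te_E = (2 + 4·3 + 10)/6 = 24/6 = 4
te_F = (9 + 4·11 + 19)/6 = 72/6 = 12

Forward pass:
ES_A = 0; EF_A = 4
ES_B = 0; EF_B = 13
ES_C = 13; EF_C = 13+14 = 27
ES_D = max(EF_A=4, EF_B=13) = 13; EF_D = 13+4 = 17
ES_E = max(EF_A=4, EF_D=17) = 17; EF_E = 17+4 = 21
ES_F = max(EF_C=27, EF_E=21) = 27; EF_F = 27+12 = 39
Expected project duration μ = 39 days. Critical path: B → C → F.

39 days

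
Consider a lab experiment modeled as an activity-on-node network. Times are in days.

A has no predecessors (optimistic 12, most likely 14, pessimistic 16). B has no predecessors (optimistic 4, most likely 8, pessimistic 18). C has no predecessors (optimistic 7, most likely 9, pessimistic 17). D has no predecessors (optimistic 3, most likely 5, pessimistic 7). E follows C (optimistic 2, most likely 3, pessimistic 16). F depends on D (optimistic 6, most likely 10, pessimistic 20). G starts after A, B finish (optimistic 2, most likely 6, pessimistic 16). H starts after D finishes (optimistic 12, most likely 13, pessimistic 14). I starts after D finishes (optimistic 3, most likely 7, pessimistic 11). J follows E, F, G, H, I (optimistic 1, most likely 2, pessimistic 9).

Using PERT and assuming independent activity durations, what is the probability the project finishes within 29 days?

te_A = (12 + 4·14 + 16)/6 = 84/6 = 14; σ²_A = ((16−12)/6)² = 0.444
te_B = (4 + 4·8 + 18)/6 = 54/6 = 9; σ²_B = ((18−4)/6)² = 5.444
te_C = (7 + 4·9 + 17)/6 = 60/6 = 10; σ²_C = ((17−7)/6)² = 2.778
te_D = (3 + 4·5 + 7)/6 = 30/6 = 5; σ²_D = ((7−3)/6)² = 0.444
te_E = (2 + 4·3 + 16)/6 = 30/6 = 5; σ²_E = ((16−2)/6)² = 5.444
te_F = (6 + 4·10 + 20)/6 = 66/6 = 11; σ²_F = ((20−6)/6)² = 5.444
te_G = (2 + 4·6 + 16)/6 = 42/6 = 7; σ²_G = ((16−2)/6)² = 5.444
te_H = (12 + 4·13 + 14)/6 = 78/6 = 13; σ²_H = ((14−12)/6)² = 0.111
te_I = (3 + 4·7 + 11)/6 = 42/6 = 7; σ²_I = ((11−3)/6)² = 1.778
te_J = (1 + 4·2 + 9)/6 = 18/6 = 3; σ²_J = ((9−1)/6)² = 1.778

Forward pass:
ES_A = 0; EF_A = 14
ES_B = 0; EF_B = 9
ES_C = 0; EF_C = 10
ES_D = 0; EF_D = 5
ES_E = 10; EF_E = 10+5 = 15
ES_F = 5; EF_F = 5+11 = 16
ES_G = max(EF_A=14, EF_B=9) = 14; EF_G = 14+7 = 21
ES_H = 5; EF_H = 5+13 = 18
ES_I = 5; EF_I = 5+7 = 12
ES_J = max(EF_E=15, EF_F=16, EF_G=21, EF_H=18, EF_I=12) = 21; EF_J = 21+3 = 24
Expected project duration μ = 24 days. Critical path: A → G → J.

Variance along critical path = 0.444 + 5.444 + 1.778 = 7.667; σ = √7.667 = 2.769 days.
Z = (29 − 24) / 2.769 = 1.806
P(T ≤ 29) = Φ(1.806) ≈ 0.965

0.965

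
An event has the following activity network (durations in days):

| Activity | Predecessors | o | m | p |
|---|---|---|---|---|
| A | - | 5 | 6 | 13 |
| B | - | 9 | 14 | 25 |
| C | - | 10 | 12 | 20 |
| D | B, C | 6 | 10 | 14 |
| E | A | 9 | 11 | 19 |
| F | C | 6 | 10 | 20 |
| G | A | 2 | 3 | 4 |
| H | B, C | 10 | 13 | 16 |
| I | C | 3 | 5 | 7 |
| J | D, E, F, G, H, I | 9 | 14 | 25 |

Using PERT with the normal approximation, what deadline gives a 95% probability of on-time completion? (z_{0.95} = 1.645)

te_A = (5 + 4·6 + 13)/6 = 42/6 = 7; σ²_A = ((13−5)/6)² = 1.778
te_B = (9 + 4·14 + 25)/6 = 90/6 = 15; σ²_B = ((25−9)/6)² = 7.111
te_C = (10 + 4·12 + 20)/6 = 78/6 = 13; σ²_C = ((20−10)/6)² = 2.778
te_D = (6 + 4·10 + 14)/6 = 60/6 = 10; σ²_D = ((14−6)/6)² = 1.778
te_E = (9 + 4·11 + 19)/6 = 72/6 = 12; σ²_E = ((19−9)/6)² = 2.778
te_F = (6 + 4·10 + 20)/6 = 66/6 = 11; σ²_F = ((20−6)/6)² = 5.444
te_G = (2 + 4·3 + 4)/6 = 18/6 = 3; σ²_G = ((4−2)/6)² = 0.111
te_H = (10 + 4·13 + 16)/6 = 78/6 = 13; σ²_H = ((16−10)/6)² = 1.000
te_I = (3 + 4·5 + 7)/6 = 30/6 = 5; σ²_I = ((7−3)/6)² = 0.444
te_J = (9 + 4·14 + 25)/6 = 90/6 = 15; σ²_J = ((25−9)/6)² = 7.111

Forward pass:
ES_A = 0; EF_A = 7
ES_B = 0; EF_B = 15
ES_C = 0; EF_C = 13
ES_D = max(EF_B=15, EF_C=13) = 15; EF_D = 15+10 = 25
ES_E = 7; EF_E = 7+12 = 19
ES_F = 13; EF_F = 13+11 = 24
ES_G = 7; EF_G = 7+3 = 10
ES_H = max(EF_B=15, EF_C=13) = 15; EF_H = 15+13 = 28
ES_I = 13; EF_I = 13+5 = 18
ES_J = max(EF_D=25, EF_E=19, EF_F=24, EF_G=10, EF_H=28, EF_I=18) = 28; EF_J = 28+15 = 43
Expected project duration μ = 43 days. Critical path: B → H → J.

Variance along critical path = 7.111 + 1.000 + 7.111 = 15.222; σ = 3.902 days.
D = μ + z·σ = 43 + 1.645·3.902 = 49.4 days

49.4 days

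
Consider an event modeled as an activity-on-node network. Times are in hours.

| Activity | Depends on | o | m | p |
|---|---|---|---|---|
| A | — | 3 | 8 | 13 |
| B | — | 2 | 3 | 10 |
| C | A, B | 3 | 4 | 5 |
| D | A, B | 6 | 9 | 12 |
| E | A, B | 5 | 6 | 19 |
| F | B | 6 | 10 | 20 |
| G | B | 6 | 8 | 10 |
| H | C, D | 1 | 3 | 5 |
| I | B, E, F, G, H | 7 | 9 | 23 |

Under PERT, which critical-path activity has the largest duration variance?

te_A = (3 + 4·8 + 13)/6 = 48/6 = 8; σ²_A = ((13−3)/6)² = 2.778
te_B = (2 + 4·3 + 10)/6 = 24/6 = 4; σ²_B = ((10−2)/6)² = 1.778
te_C = (3 + 4·4 + 5)/6 = 24/6 = 4; σ²_C = ((5−3)/6)² = 0.111
te_D = (6 + 4·9 + 12)/6 = 54/6 = 9; σ²_D = ((12−6)/6)² = 1.000
te_E = (5 + 4·6 + 19)/6 = 48/6 = 8; σ²_E = ((19−5)/6)² = 5.444
te_F = (6 + 4·10 + 20)/6 = 66/6 = 11; σ²_F = ((20−6)/6)² = 5.444
te_G = (6 + 4·8 + 10)/6 = 48/6 = 8; σ²_G = ((10−6)/6)² = 0.444
te_H = (1 + 4·3 + 5)/6 = 18/6 = 3; σ²_H = ((5−1)/6)² = 0.444
te_I = (7 + 4·9 + 23)/6 = 66/6 = 11; σ²_I = ((23−7)/6)² = 7.111

Forward pass:
ES_A = 0; EF_A = 8
ES_B = 0; EF_B = 4
ES_C = max(EF_A=8, EF_B=4) = 8; EF_C = 8+4 = 12
ES_D = max(EF_A=8, EF_B=4) = 8; EF_D = 8+9 = 17
ES_E = max(EF_A=8, EF_B=4) = 8; EF_E = 8+8 = 16
ES_F = 4; EF_F = 4+11 = 15
ES_G = 4; EF_G = 4+8 = 12
ES_H = max(EF_C=12, EF_D=17) = 17; EF_H = 17+3 = 20
ES_I = max(EF_B=4, EF_E=16, EF_F=15, EF_G=12, EF_H=20) = 20; EF_I = 20+11 = 31
Expected project duration μ = 31 hours. Critical path: A → D → H → I.

Variances on critical path: σ²_A=2.778, σ²_D=1.000, σ²_H=0.444, σ²_I=7.111.
Largest is σ²_I = 7.111.

I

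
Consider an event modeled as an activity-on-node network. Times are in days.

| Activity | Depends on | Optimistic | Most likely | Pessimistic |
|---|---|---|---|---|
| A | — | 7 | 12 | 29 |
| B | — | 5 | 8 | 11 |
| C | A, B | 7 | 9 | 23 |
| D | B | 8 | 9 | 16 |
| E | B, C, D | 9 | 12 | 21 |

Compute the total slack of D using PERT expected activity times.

te_A = (7 + 4·12 + 29)/6 = 84/6 = 14
te_B = (5 + 4·8 + 11)/6 = 48/6 = 8
te_C = (7 + 4·9 + 23)/6 = 66/6 = 11
te_D = (8 + 4·9 + 16)/6 = 60/6 = 10
te_E = (9 + 4·12 + 21)/6 = 78/6 = 13

Forward pass:
ES_A = 0; EF_A = 14
ES_B = 0; EF_B = 8
ES_C = max(EF_A=14, EF_B=8) = 14; EF_C = 14+11 = 25
ES_D = 8; EF_D = 8+10 = 18
ES_E = max(EF_B=8, EF_C=25, EF_D=18) = 25; EF_E = 25+13 = 38
Expected project duration μ = 38 days. Critical path: A → C → E.

Backward pass:
LF_E = 38; LS_E = 38−13 = 25
LF_D = LS_E = 25; LS_D = 25−10 = 15
LF_C = LS_E = 25; LS_C = 25−11 = 14
LF_B = min(LS_C=14, LS_D=15, LS_E=25) = 14; LS_B = 14−8 = 6
LF_A = LS_C = 14; LS_A = 14−14 = 0
Slack_D = LS_D − ES_D = 15 − 8 = 7

7 days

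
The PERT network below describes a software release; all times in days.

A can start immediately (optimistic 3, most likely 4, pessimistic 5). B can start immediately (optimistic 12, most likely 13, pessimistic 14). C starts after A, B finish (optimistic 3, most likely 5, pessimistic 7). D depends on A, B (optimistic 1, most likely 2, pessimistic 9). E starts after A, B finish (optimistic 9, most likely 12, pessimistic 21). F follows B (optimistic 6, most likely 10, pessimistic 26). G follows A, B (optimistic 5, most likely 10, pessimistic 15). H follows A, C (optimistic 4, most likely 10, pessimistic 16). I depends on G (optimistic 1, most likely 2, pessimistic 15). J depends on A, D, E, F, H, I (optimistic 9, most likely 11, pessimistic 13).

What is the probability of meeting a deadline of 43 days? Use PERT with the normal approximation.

0.963

te_A = (3 + 4·4 + 5)/6 = 24/6 = 4; σ²_A = ((5−3)/6)² = 0.111
te_B = (12 + 4·13 + 14)/6 = 78/6 = 13; σ²_B = ((14−12)/6)² = 0.111
te_C = (3 + 4·5 + 7)/6 = 30/6 = 5; σ²_C = ((7−3)/6)² = 0.444
te_D = (1 + 4·2 + 9)/6 = 18/6 = 3; σ²_D = ((9−1)/6)² = 1.778
te_E = (9 + 4·12 + 21)/6 = 78/6 = 13; σ²_E = ((21−9)/6)² = 4.000
te_F = (6 + 4·10 + 26)/6 = 72/6 = 12; σ²_F = ((26−6)/6)² = 11.111
te_G = (5 + 4·10 + 15)/6 = 60/6 = 10; σ²_G = ((15−5)/6)² = 2.778
te_H = (4 + 4·10 + 16)/6 = 60/6 = 10; σ²_H = ((16−4)/6)² = 4.000
te_I = (1 + 4·2 + 15)/6 = 24/6 = 4; σ²_I = ((15−1)/6)² = 5.444
te_J = (9 + 4·11 + 13)/6 = 66/6 = 11; σ²_J = ((13−9)/6)² = 0.444

Forward pass:
ES_A = 0; EF_A = 4
ES_B = 0; EF_B = 13
ES_C = max(EF_A=4, EF_B=13) = 13; EF_C = 13+5 = 18
ES_D = max(EF_A=4, EF_B=13) = 13; EF_D = 13+3 = 16
ES_E = max(EF_A=4, EF_B=13) = 13; EF_E = 13+13 = 26
ES_F = 13; EF_F = 13+12 = 25
ES_G = max(EF_A=4, EF_B=13) = 13; EF_G = 13+10 = 23
ES_H = max(EF_A=4, EF_C=18) = 18; EF_H = 18+10 = 28
ES_I = 23; EF_I = 23+4 = 27
ES_J = max(EF_A=4, EF_D=16, EF_E=26, EF_F=25, EF_H=28, EF_I=27) = 28; EF_J = 28+11 = 39
Expected project duration μ = 39 days. Critical path: B → C → H → J.

Variance along critical path = 0.111 + 0.444 + 4.000 + 0.444 = 5.000; σ = √5.000 = 2.236 days.
Z = (43 − 39) / 2.236 = 1.789
P(T ≤ 43) = Φ(1.789) ≈ 0.963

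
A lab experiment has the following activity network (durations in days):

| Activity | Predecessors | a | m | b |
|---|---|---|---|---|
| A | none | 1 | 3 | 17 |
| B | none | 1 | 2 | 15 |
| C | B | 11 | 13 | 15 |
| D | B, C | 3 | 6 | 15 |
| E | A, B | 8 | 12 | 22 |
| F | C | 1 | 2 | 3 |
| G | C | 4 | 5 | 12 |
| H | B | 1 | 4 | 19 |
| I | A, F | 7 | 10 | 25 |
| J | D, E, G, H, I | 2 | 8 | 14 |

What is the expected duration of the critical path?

te_A = (1 + 4·3 + 17)/6 = 30/6 = 5
te_B = (1 + 4·2 + 15)/6 = 24/6 = 4
te_C = (11 + 4·13 + 15)/6 = 78/6 = 13
te_D = (3 + 4·6 + 15)/6 = 42/6 = 7
te_E = (8 + 4·12 + 22)/6 = 78/6 = 13
te_F = (1 + 4·2 + 3)/6 = 12/6 = 2
te_G = (4 + 4·5 + 12)/6 = 36/6 = 6
te_H = (1 + 4·4 + 19)/6 = 36/6 = 6
te_I = (7 + 4·10 + 25)/6 = 72/6 = 12
te_J = (2 + 4·8 + 14)/6 = 48/6 = 8

Forward pass:
ES_A = 0; EF_A = 5
ES_B = 0; EF_B = 4
ES_C = 4; EF_C = 4+13 = 17
ES_D = max(EF_B=4, EF_C=17) = 17; EF_D = 17+7 = 24
ES_E = max(EF_A=5, EF_B=4) = 5; EF_E = 5+13 = 18
ES_F = 17; EF_F = 17+2 = 19
ES_G = 17; EF_G = 17+6 = 23
ES_H = 4; EF_H = 4+6 = 10
ES_I = max(EF_A=5, EF_F=19) = 19; EF_I = 19+12 = 31
ES_J = max(EF_D=24, EF_E=18, EF_G=23, EF_H=10, EF_I=31) = 31; EF_J = 31+8 = 39
Expected project duration μ = 39 days. Critical path: B → C → F → I → J.

39 days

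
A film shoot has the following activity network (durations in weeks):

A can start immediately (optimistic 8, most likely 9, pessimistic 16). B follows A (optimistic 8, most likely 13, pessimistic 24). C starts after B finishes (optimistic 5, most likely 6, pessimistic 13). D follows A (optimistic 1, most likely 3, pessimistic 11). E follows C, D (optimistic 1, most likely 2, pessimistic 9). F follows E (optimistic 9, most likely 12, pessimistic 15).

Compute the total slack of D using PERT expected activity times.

17 weeks

te_A = (8 + 4·9 + 16)/6 = 60/6 = 10
te_B = (8 + 4·13 + 24)/6 = 84/6 = 14
te_C = (5 + 4·6 + 13)/6 = 42/6 = 7
te_D = (1 + 4·3 + 11)/6 = 24/6 = 4
te_E = (1 + 4·2 + 9)/6 = 18/6 = 3
te_F = (9 + 4·12 + 15)/6 = 72/6 = 12

Forward pass:
ES_A = 0; EF_A = 10
ES_B = 10; EF_B = 10+14 = 24
ES_C = 24; EF_C = 24+7 = 31
ES_D = 10; EF_D = 10+4 = 14
ES_E = max(EF_C=31, EF_D=14) = 31; EF_E = 31+3 = 34
ES_F = 34; EF_F = 34+12 = 46
Expected project duration μ = 46 weeks. Critical path: A → B → C → E → F.

Backward pass:
LF_F = 46; LS_F = 46−12 = 34
LF_E = LS_F = 34; LS_E = 34−3 = 31
LF_D = LS_E = 31; LS_D = 31−4 = 27
LF_C = LS_E = 31; LS_C = 31−7 = 24
LF_B = LS_C = 24; LS_B = 24−14 = 10
LF_A = min(LS_B=10, LS_D=27) = 10; LS_A = 10−10 = 0
Slack_D = LS_D − ES_D = 27 − 10 = 17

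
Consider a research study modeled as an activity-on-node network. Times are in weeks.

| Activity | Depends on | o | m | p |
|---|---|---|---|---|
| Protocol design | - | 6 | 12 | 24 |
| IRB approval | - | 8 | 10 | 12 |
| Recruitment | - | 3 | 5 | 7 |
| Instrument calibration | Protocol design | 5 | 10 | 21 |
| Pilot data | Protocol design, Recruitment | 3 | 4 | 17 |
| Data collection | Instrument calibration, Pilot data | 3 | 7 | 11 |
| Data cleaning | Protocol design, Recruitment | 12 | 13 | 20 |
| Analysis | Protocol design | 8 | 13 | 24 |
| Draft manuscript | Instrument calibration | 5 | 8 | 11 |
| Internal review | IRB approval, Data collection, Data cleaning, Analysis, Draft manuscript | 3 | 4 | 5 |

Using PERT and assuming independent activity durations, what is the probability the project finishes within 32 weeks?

0.168

te_Protocol design = (6 + 4·12 + 24)/6 = 78/6 = 13; σ²_Protocol design = ((24−6)/6)² = 9.000
te_IRB approval = (8 + 4·10 + 12)/6 = 60/6 = 10; σ²_IRB approval = ((12−8)/6)² = 0.444
te_Recruitment = (3 + 4·5 + 7)/6 = 30/6 = 5; σ²_Recruitment = ((7−3)/6)² = 0.444
te_Instrument calibration = (5 + 4·10 + 21)/6 = 66/6 = 11; σ²_Instrument calibration = ((21−5)/6)² = 7.111
te_Pilot data = (3 + 4·4 + 17)/6 = 36/6 = 6; σ²_Pilot data = ((17−3)/6)² = 5.444
te_Data collection = (3 + 4·7 + 11)/6 = 42/6 = 7; σ²_Data collection = ((11−3)/6)² = 1.778
te_Data cleaning = (12 + 4·13 + 20)/6 = 84/6 = 14; σ²_Data cleaning = ((20−12)/6)² = 1.778
te_Analysis = (8 + 4·13 + 24)/6 = 84/6 = 14; σ²_Analysis = ((24−8)/6)² = 7.111
te_Draft manuscript = (5 + 4·8 + 11)/6 = 48/6 = 8; σ²_Draft manuscript = ((11−5)/6)² = 1.000
te_Internal review = (3 + 4·4 + 5)/6 = 24/6 = 4; σ²_Internal review = ((5−3)/6)² = 0.111

Forward pass:
ES_Protocol design = 0; EF_Protocol design = 13
ES_IRB approval = 0; EF_IRB approval = 10
ES_Recruitment = 0; EF_Recruitment = 5
ES_Instrument calibration = 13; EF_Instrument calibration = 13+11 = 24
ES_Pilot data = max(EF_Protocol design=13, EF_Recruitment=5) = 13; EF_Pilot data = 13+6 = 19
ES_Data collection = max(EF_Instrument calibration=24, EF_Pilot data=19) = 24; EF_Data collection = 24+7 = 31
ES_Data cleaning = max(EF_Protocol design=13, EF_Recruitment=5) = 13; EF_Data cleaning = 13+14 = 27
ES_Analysis = 13; EF_Analysis = 13+14 = 27
ES_Draft manuscript = 24; EF_Draft manuscript = 24+8 = 32
ES_Internal review = max(EF_IRB approval=10, EF_Data collection=31, EF_Data cleaning=27, EF_Analysis=27, EF_Draft manuscript=32) = 32; EF_Internal review = 32+4 = 36
Expected project duration μ = 36 weeks. Critical path: Protocol design → Instrument calibration → Draft manuscript → Internal review.

Variance along critical path = 9.000 + 7.111 + 1.000 + 0.111 = 17.222; σ = √17.222 = 4.150 weeks.
Z = (32 − 36) / 4.150 = -0.964
P(T ≤ 32) = Φ(-0.964) ≈ 0.168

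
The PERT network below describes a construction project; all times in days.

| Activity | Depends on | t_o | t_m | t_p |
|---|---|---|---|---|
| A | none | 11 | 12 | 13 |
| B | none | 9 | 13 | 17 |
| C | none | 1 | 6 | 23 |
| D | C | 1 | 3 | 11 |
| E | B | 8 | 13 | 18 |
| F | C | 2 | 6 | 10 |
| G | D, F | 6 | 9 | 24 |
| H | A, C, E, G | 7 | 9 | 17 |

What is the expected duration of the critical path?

36 days

te_A = (11 + 4·12 + 13)/6 = 72/6 = 12
te_B = (9 + 4·13 + 17)/6 = 78/6 = 13
te_C = (1 + 4·6 + 23)/6 = 48/6 = 8
te_D = (1 + 4·3 + 11)/6 = 24/6 = 4
te_E = (8 + 4·13 + 18)/6 = 78/6 = 13
te_F = (2 + 4·6 + 10)/6 = 36/6 = 6
te_G = (6 + 4·9 + 24)/6 = 66/6 = 11
te_H = (7 + 4·9 + 17)/6 = 60/6 = 10

Forward pass:
ES_A = 0; EF_A = 12
ES_B = 0; EF_B = 13
ES_C = 0; EF_C = 8
ES_D = 8; EF_D = 8+4 = 12
ES_E = 13; EF_E = 13+13 = 26
ES_F = 8; EF_F = 8+6 = 14
ES_G = max(EF_D=12, EF_F=14) = 14; EF_G = 14+11 = 25
ES_H = max(EF_A=12, EF_C=8, EF_E=26, EF_G=25) = 26; EF_H = 26+10 = 36
Expected project duration μ = 36 days. Critical path: B → E → H.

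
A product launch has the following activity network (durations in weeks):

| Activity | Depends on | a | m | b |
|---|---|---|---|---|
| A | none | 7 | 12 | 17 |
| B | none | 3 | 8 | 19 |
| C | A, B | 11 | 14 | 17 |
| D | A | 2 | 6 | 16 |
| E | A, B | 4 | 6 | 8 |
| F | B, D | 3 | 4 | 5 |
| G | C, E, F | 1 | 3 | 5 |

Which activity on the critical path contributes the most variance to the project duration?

A

te_A = (7 + 4·12 + 17)/6 = 72/6 = 12; σ²_A = ((17−7)/6)² = 2.778
te_B = (3 + 4·8 + 19)/6 = 54/6 = 9; σ²_B = ((19−3)/6)² = 7.111
te_C = (11 + 4·14 + 17)/6 = 84/6 = 14; σ²_C = ((17−11)/6)² = 1.000
te_D = (2 + 4·6 + 16)/6 = 42/6 = 7; σ²_D = ((16−2)/6)² = 5.444
te_E = (4 + 4·6 + 8)/6 = 36/6 = 6; σ²_E = ((8−4)/6)² = 0.444
te_F = (3 + 4·4 + 5)/6 = 24/6 = 4; σ²_F = ((5−3)/6)² = 0.111
te_G = (1 + 4·3 + 5)/6 = 18/6 = 3; σ²_G = ((5−1)/6)² = 0.444

Forward pass:
ES_A = 0; EF_A = 12
ES_B = 0; EF_B = 9
ES_C = max(EF_A=12, EF_B=9) = 12; EF_C = 12+14 = 26
ES_D = 12; EF_D = 12+7 = 19
ES_E = max(EF_A=12, EF_B=9) = 12; EF_E = 12+6 = 18
ES_F = max(EF_B=9, EF_D=19) = 19; EF_F = 19+4 = 23
ES_G = max(EF_C=26, EF_E=18, EF_F=23) = 26; EF_G = 26+3 = 29
Expected project duration μ = 29 weeks. Critical path: A → C → G.

Variances on critical path: σ²_A=2.778, σ²_C=1.000, σ²_G=0.444.
Largest is σ²_A = 2.778.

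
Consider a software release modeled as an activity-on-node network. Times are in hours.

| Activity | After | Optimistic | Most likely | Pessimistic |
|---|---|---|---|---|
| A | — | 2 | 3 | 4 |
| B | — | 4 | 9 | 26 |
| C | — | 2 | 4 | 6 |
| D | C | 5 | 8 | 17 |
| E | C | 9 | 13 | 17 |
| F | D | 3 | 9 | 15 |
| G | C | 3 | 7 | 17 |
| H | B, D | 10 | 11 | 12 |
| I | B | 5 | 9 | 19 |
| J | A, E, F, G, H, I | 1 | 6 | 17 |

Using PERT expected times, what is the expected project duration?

te_A = (2 + 4·3 + 4)/6 = 18/6 = 3
te_B = (4 + 4·9 + 26)/6 = 66/6 = 11
te_C = (2 + 4·4 + 6)/6 = 24/6 = 4
te_D = (5 + 4·8 + 17)/6 = 54/6 = 9
te_E = (9 + 4·13 + 17)/6 = 78/6 = 13
te_F = (3 + 4·9 + 15)/6 = 54/6 = 9
te_G = (3 + 4·7 + 17)/6 = 48/6 = 8
te_H = (10 + 4·11 + 12)/6 = 66/6 = 11
te_I = (5 + 4·9 + 19)/6 = 60/6 = 10
te_J = (1 + 4·6 + 17)/6 = 42/6 = 7

Forward pass:
ES_A = 0; EF_A = 3
ES_B = 0; EF_B = 11
ES_C = 0; EF_C = 4
ES_D = 4; EF_D = 4+9 = 13
ES_E = 4; EF_E = 4+13 = 17
ES_F = 13; EF_F = 13+9 = 22
ES_G = 4; EF_G = 4+8 = 12
ES_H = max(EF_B=11, EF_D=13) = 13; EF_H = 13+11 = 24
ES_I = 11; EF_I = 11+10 = 21
ES_J = max(EF_A=3, EF_E=17, EF_F=22, EF_G=12, EF_H=24, EF_I=21) = 24; EF_J = 24+7 = 31
Expected project duration μ = 31 hours. Critical path: C → D → H → J.

31 hours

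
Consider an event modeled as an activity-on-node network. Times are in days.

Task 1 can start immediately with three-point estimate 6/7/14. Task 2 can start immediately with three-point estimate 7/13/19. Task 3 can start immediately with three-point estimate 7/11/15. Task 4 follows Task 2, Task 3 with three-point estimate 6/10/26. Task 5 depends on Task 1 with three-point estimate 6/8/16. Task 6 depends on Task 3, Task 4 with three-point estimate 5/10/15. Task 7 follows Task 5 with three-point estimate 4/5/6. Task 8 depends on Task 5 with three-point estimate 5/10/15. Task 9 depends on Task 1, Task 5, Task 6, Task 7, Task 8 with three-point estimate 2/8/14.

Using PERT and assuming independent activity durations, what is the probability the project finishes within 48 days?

0.857

te_Task 1 = (6 + 4·7 + 14)/6 = 48/6 = 8; σ²_Task 1 = ((14−6)/6)² = 1.778
te_Task 2 = (7 + 4·13 + 19)/6 = 78/6 = 13; σ²_Task 2 = ((19−7)/6)² = 4.000
te_Task 3 = (7 + 4·11 + 15)/6 = 66/6 = 11; σ²_Task 3 = ((15−7)/6)² = 1.778
te_Task 4 = (6 + 4·10 + 26)/6 = 72/6 = 12; σ²_Task 4 = ((26−6)/6)² = 11.111
te_Task 5 = (6 + 4·8 + 16)/6 = 54/6 = 9; σ²_Task 5 = ((16−6)/6)² = 2.778
te_Task 6 = (5 + 4·10 + 15)/6 = 60/6 = 10; σ²_Task 6 = ((15−5)/6)² = 2.778
te_Task 7 = (4 + 4·5 + 6)/6 = 30/6 = 5; σ²_Task 7 = ((6−4)/6)² = 0.111
te_Task 8 = (5 + 4·10 + 15)/6 = 60/6 = 10; σ²_Task 8 = ((15−5)/6)² = 2.778
te_Task 9 = (2 + 4·8 + 14)/6 = 48/6 = 8; σ²_Task 9 = ((14−2)/6)² = 4.000

Forward pass:
ES_Task 1 = 0; EF_Task 1 = 8
ES_Task 2 = 0; EF_Task 2 = 13
ES_Task 3 = 0; EF_Task 3 = 11
ES_Task 4 = max(EF_Task 2=13, EF_Task 3=11) = 13; EF_Task 4 = 13+12 = 25
ES_Task 5 = 8; EF_Task 5 = 8+9 = 17
ES_Task 6 = max(EF_Task 3=11, EF_Task 4=25) = 25; EF_Task 6 = 25+10 = 35
ES_Task 7 = 17; EF_Task 7 = 17+5 = 22
ES_Task 8 = 17; EF_Task 8 = 17+10 = 27
ES_Task 9 = max(EF_Task 1=8, EF_Task 5=17, EF_Task 6=35, EF_Task 7=22, EF_Task 8=27) = 35; EF_Task 9 = 35+8 = 43
Expected project duration μ = 43 days. Critical path: Task 2 → Task 4 → Task 6 → Task 9.

Variance along critical path = 4.000 + 11.111 + 2.778 + 4.000 = 21.889; σ = √21.889 = 4.679 days.
Z = (48 − 43) / 4.679 = 1.069
P(T ≤ 48) = Φ(1.069) ≈ 0.857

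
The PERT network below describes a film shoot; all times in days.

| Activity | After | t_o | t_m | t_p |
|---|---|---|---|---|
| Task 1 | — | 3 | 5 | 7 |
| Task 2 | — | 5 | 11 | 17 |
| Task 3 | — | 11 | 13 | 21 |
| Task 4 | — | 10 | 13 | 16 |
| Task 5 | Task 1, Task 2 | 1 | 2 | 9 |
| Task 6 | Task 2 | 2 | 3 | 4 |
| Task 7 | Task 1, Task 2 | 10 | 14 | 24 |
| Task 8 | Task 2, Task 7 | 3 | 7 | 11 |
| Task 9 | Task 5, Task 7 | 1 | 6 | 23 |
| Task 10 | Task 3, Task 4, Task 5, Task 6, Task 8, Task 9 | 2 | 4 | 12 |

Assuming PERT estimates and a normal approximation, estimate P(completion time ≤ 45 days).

0.882

te_Task 1 = (3 + 4·5 + 7)/6 = 30/6 = 5; σ²_Task 1 = ((7−3)/6)² = 0.444
te_Task 2 = (5 + 4·11 + 17)/6 = 66/6 = 11; σ²_Task 2 = ((17−5)/6)² = 4.000
te_Task 3 = (11 + 4·13 + 21)/6 = 84/6 = 14; σ²_Task 3 = ((21−11)/6)² = 2.778
te_Task 4 = (10 + 4·13 + 16)/6 = 78/6 = 13; σ²_Task 4 = ((16−10)/6)² = 1.000
te_Task 5 = (1 + 4·2 + 9)/6 = 18/6 = 3; σ²_Task 5 = ((9−1)/6)² = 1.778
te_Task 6 = (2 + 4·3 + 4)/6 = 18/6 = 3; σ²_Task 6 = ((4−2)/6)² = 0.111
te_Task 7 = (10 + 4·14 + 24)/6 = 90/6 = 15; σ²_Task 7 = ((24−10)/6)² = 5.444
te_Task 8 = (3 + 4·7 + 11)/6 = 42/6 = 7; σ²_Task 8 = ((11−3)/6)² = 1.778
te_Task 9 = (1 + 4·6 + 23)/6 = 48/6 = 8; σ²_Task 9 = ((23−1)/6)² = 13.444
te_Task 10 = (2 + 4·4 + 12)/6 = 30/6 = 5; σ²_Task 10 = ((12−2)/6)² = 2.778

Forward pass:
ES_Task 1 = 0; EF_Task 1 = 5
ES_Task 2 = 0; EF_Task 2 = 11
ES_Task 3 = 0; EF_Task 3 = 14
ES_Task 4 = 0; EF_Task 4 = 13
ES_Task 5 = max(EF_Task 1=5, EF_Task 2=11) = 11; EF_Task 5 = 11+3 = 14
ES_Task 6 = 11; EF_Task 6 = 11+3 = 14
ES_Task 7 = max(EF_Task 1=5, EF_Task 2=11) = 11; EF_Task 7 = 11+15 = 26
ES_Task 8 = max(EF_Task 2=11, EF_Task 7=26) = 26; EF_Task 8 = 26+7 = 33
ES_Task 9 = max(EF_Task 5=14, EF_Task 7=26) = 26; EF_Task 9 = 26+8 = 34
ES_Task 10 = max(EF_Task 3=14, EF_Task 4=13, EF_Task 5=14, EF_Task 6=14, EF_Task 8=33, EF_Task 9=34) = 34; EF_Task 10 = 34+5 = 39
Expected project duration μ = 39 days. Critical path: Task 2 → Task 7 → Task 9 → Task 10.

Variance along critical path = 4.000 + 5.444 + 13.444 + 2.778 = 25.667; σ = √25.667 = 5.066 days.
Z = (45 − 39) / 5.066 = 1.184
P(T ≤ 45) = Φ(1.184) ≈ 0.882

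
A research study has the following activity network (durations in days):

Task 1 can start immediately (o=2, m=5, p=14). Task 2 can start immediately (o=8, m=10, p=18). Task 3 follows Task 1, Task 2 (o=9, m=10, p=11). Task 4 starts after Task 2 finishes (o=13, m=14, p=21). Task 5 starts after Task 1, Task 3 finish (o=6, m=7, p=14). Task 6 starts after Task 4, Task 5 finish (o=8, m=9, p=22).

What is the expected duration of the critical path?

te_Task 1 = (2 + 4·5 + 14)/6 = 36/6 = 6
te_Task 2 = (8 + 4·10 + 18)/6 = 66/6 = 11
te_Task 3 = (9 + 4·10 + 11)/6 = 60/6 = 10
te_Task 4 = (13 + 4·14 + 21)/6 = 90/6 = 15
te_Task 5 = (6 + 4·7 + 14)/6 = 48/6 = 8
te_Task 6 = (8 + 4·9 + 22)/6 = 66/6 = 11

Forward pass:
ES_Task 1 = 0; EF_Task 1 = 6
ES_Task 2 = 0; EF_Task 2 = 11
ES_Task 3 = max(EF_Task 1=6, EF_Task 2=11) = 11; EF_Task 3 = 11+10 = 21
ES_Task 4 = 11; EF_Task 4 = 11+15 = 26
ES_Task 5 = max(EF_Task 1=6, EF_Task 3=21) = 21; EF_Task 5 = 21+8 = 29
ES_Task 6 = max(EF_Task 4=26, EF_Task 5=29) = 29; EF_Task 6 = 29+11 = 40
Expected project duration μ = 40 days. Critical path: Task 2 → Task 3 → Task 5 → Task 6.

40 days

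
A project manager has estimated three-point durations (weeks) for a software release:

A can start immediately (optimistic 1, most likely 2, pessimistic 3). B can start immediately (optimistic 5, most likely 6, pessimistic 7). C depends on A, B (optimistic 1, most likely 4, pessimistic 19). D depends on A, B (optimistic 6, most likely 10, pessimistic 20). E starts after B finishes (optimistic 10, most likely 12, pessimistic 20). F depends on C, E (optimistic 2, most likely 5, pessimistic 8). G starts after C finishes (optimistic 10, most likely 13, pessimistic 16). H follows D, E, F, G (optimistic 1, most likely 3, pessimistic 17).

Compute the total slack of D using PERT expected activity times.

8 weeks

te_A = (1 + 4·2 + 3)/6 = 12/6 = 2
te_B = (5 + 4·6 + 7)/6 = 36/6 = 6
te_C = (1 + 4·4 + 19)/6 = 36/6 = 6
te_D = (6 + 4·10 + 20)/6 = 66/6 = 11
te_E = (10 + 4·12 + 20)/6 = 78/6 = 13
te_F = (2 + 4·5 + 8)/6 = 30/6 = 5
te_G = (10 + 4·13 + 16)/6 = 78/6 = 13
te_H = (1 + 4·3 + 17)/6 = 30/6 = 5

Forward pass:
ES_A = 0; EF_A = 2
ES_B = 0; EF_B = 6
ES_C = max(EF_A=2, EF_B=6) = 6; EF_C = 6+6 = 12
ES_D = max(EF_A=2, EF_B=6) = 6; EF_D = 6+11 = 17
ES_E = 6; EF_E = 6+13 = 19
ES_F = max(EF_C=12, EF_E=19) = 19; EF_F = 19+5 = 24
ES_G = 12; EF_G = 12+13 = 25
ES_H = max(EF_D=17, EF_E=19, EF_F=24, EF_G=25) = 25; EF_H = 25+5 = 30
Expected project duration μ = 30 weeks. Critical path: B → C → G → H.

Backward pass:
LF_H = 30; LS_H = 30−5 = 25
LF_G = LS_H = 25; LS_G = 25−13 = 12
LF_F = LS_H = 25; LS_F = 25−5 = 20
LF_E = min(LS_F=20, LS_H=25) = 20; LS_E = 20−13 = 7
LF_D = LS_H = 25; LS_D = 25−11 = 14
LF_C = min(LS_F=20, LS_G=12) = 12; LS_C = 12−6 = 6
LF_B = min(LS_C=6, LS_D=14, LS_E=7) = 6; LS_B = 6−6 = 0
LF_A = min(LS_C=6, LS_D=14) = 6; LS_A = 6−2 = 4
Slack_D = LS_D − ES_D = 14 − 6 = 8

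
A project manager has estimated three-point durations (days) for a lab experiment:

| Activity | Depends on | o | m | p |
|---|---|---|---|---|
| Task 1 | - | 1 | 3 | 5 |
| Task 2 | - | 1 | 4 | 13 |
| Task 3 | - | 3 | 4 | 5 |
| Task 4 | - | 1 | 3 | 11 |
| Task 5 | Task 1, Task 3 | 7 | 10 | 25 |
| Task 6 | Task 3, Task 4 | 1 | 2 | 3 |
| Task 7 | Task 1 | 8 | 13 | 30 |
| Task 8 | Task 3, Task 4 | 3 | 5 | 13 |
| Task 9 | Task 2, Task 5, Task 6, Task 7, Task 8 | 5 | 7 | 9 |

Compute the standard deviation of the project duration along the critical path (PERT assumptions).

3.79 days

te_Task 1 = (1 + 4·3 + 5)/6 = 18/6 = 3; σ²_Task 1 = ((5−1)/6)² = 0.444
te_Task 2 = (1 + 4·4 + 13)/6 = 30/6 = 5; σ²_Task 2 = ((13−1)/6)² = 4.000
te_Task 3 = (3 + 4·4 + 5)/6 = 24/6 = 4; σ²_Task 3 = ((5−3)/6)² = 0.111
te_Task 4 = (1 + 4·3 + 11)/6 = 24/6 = 4; σ²_Task 4 = ((11−1)/6)² = 2.778
te_Task 5 = (7 + 4·10 + 25)/6 = 72/6 = 12; σ²_Task 5 = ((25−7)/6)² = 9.000
te_Task 6 = (1 + 4·2 + 3)/6 = 12/6 = 2; σ²_Task 6 = ((3−1)/6)² = 0.111
te_Task 7 = (8 + 4·13 + 30)/6 = 90/6 = 15; σ²_Task 7 = ((30−8)/6)² = 13.444
te_Task 8 = (3 + 4·5 + 13)/6 = 36/6 = 6; σ²_Task 8 = ((13−3)/6)² = 2.778
te_Task 9 = (5 + 4·7 + 9)/6 = 42/6 = 7; σ²_Task 9 = ((9−5)/6)² = 0.444

Forward pass:
ES_Task 1 = 0; EF_Task 1 = 3
ES_Task 2 = 0; EF_Task 2 = 5
ES_Task 3 = 0; EF_Task 3 = 4
ES_Task 4 = 0; EF_Task 4 = 4
ES_Task 5 = max(EF_Task 1=3, EF_Task 3=4) = 4; EF_Task 5 = 4+12 = 16
ES_Task 6 = max(EF_Task 3=4, EF_Task 4=4) = 4; EF_Task 6 = 4+2 = 6
ES_Task 7 = 3; EF_Task 7 = 3+15 = 18
ES_Task 8 = max(EF_Task 3=4, EF_Task 4=4) = 4; EF_Task 8 = 4+6 = 10
ES_Task 9 = max(EF_Task 2=5, EF_Task 5=16, EF_Task 6=6, EF_Task 7=18, EF_Task 8=10) = 18; EF_Task 9 = 18+7 = 25
Expected project duration μ = 25 days. Critical path: Task 1 → Task 7 → Task 9.

Variance along critical path = 0.444 + 13.444 + 0.444 = 14.333
σ = √14.333 = 3.786 days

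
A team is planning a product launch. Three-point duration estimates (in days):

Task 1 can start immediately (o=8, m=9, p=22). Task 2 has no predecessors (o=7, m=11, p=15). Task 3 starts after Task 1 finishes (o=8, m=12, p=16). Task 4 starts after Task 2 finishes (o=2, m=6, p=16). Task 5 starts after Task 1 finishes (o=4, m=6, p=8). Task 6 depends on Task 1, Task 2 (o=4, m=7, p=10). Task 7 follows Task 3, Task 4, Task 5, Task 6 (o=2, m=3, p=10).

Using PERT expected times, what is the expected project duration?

te_Task 1 = (8 + 4·9 + 22)/6 = 66/6 = 11
te_Task 2 = (7 + 4·11 + 15)/6 = 66/6 = 11
te_Task 3 = (8 + 4·12 + 16)/6 = 72/6 = 12
te_Task 4 = (2 + 4·6 + 16)/6 = 42/6 = 7
te_Task 5 = (4 + 4·6 + 8)/6 = 36/6 = 6
te_Task 6 = (4 + 4·7 + 10)/6 = 42/6 = 7
te_Task 7 = (2 + 4·3 + 10)/6 = 24/6 = 4

Forward pass:
ES_Task 1 = 0; EF_Task 1 = 11
ES_Task 2 = 0; EF_Task 2 = 11
ES_Task 3 = 11; EF_Task 3 = 11+12 = 23
ES_Task 4 = 11; EF_Task 4 = 11+7 = 18
ES_Task 5 = 11; EF_Task 5 = 11+6 = 17
ES_Task 6 = max(EF_Task 1=11, EF_Task 2=11) = 11; EF_Task 6 = 11+7 = 18
ES_Task 7 = max(EF_Task 3=23, EF_Task 4=18, EF_Task 5=17, EF_Task 6=18) = 23; EF_Task 7 = 23+4 = 27
Expected project duration μ = 27 days. Critical path: Task 1 → Task 3 → Task 7.

27 days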